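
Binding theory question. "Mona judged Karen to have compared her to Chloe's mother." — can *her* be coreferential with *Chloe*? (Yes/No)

No

*her* is a pronoun; Principle B requires it to be free in its binding domain — the clause headed by 'compared'.
— Chloe: possessor inside the second object DP of the clause headed by 'compared'; is c-commanded by the pronoun; coreference would bind this R-expression — blocked (Principle C).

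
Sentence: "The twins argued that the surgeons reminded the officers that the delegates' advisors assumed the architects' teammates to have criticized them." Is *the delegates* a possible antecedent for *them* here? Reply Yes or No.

Yes

*them* is a pronoun; Principle B requires it to be free in its binding domain — the clause headed by 'criticized'.
— the delegates: possessor inside the subject DP of the clause headed by 'assumed'; does not c-command the pronoun — Principle B does not apply; allowed.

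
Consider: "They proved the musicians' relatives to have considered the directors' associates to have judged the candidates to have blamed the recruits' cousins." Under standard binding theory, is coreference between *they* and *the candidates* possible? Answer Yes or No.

No

*the candidates* is an R-expression; Principle C requires it to be free (not bound by any c-commanding expression).
— they: subject of the matrix clause; the pronoun c-commands the R-expression — coreference blocked (Principle C).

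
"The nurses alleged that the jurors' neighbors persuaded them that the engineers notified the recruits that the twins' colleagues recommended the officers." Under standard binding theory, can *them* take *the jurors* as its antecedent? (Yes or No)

*them* is a pronoun; Principle B requires it to be free in its binding domain — the clause headed by 'persuaded'.
— the jurors: possessor inside the subject DP of the clause headed by 'persuaded'; does not c-command the pronoun — Principle B does not apply; allowed.

Yes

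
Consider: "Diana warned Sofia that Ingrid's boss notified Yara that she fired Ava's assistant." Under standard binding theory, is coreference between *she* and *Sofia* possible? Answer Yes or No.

*Sofia* is an R-expression; Principle C requires it to be free (not bound by any c-commanding expression).
— she: subject of the clause headed by 'fired'; the pronoun does not c-command the R-expression — coreference allowed.

Yes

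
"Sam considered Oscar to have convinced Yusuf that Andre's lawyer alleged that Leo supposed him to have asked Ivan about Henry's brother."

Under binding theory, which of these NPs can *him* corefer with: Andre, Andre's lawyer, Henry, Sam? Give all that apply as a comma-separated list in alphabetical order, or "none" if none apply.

Andre, Andre's lawyer, Sam

*him* is a pronoun; Principle B requires it to be free in its binding domain — the clause headed by 'supposed'.
— Andre: possessor inside the subject DP of the clause headed by 'alleged'; does not c-command the pronoun — Principle B does not apply; allowed.
— Andre's lawyer: subject of the clause headed by 'alleged'; c-commands the pronoun but lies outside its binding domain — allowed.
— Henry: possessor inside the second object DP of the clause headed by 'asked'; is c-commanded by the pronoun; coreference would bind this R-expression — blocked (Principle C).
— Sam: subject of the matrix clause; c-commands the pronoun but lies outside its binding domain — allowed.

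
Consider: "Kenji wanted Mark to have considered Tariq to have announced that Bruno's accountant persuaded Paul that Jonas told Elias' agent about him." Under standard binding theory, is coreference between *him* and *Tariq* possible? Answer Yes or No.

Yes

*Tariq* is an R-expression; Principle C requires it to be free (not bound by any c-commanding expression).
— him: second object of the clause headed by 'told'; the pronoun does not c-command the R-expression — coreference allowed.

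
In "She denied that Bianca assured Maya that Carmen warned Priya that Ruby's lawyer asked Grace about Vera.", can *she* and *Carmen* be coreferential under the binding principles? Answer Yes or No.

*Carmen* is an R-expression; Principle C requires it to be free (not bound by any c-commanding expression).
— she: subject of the matrix clause; the pronoun c-commands the R-expression — coreference blocked (Principle C).

No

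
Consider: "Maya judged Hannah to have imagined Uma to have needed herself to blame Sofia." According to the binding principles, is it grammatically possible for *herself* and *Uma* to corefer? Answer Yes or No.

*herself* is a reflexive; Principle A requires it to be bound within its binding domain — the clause headed by 'needed'.
— Uma: subject of the clause headed by 'needed'; c-commands the reflexive within its binding domain — allowed (Principle A).

Yes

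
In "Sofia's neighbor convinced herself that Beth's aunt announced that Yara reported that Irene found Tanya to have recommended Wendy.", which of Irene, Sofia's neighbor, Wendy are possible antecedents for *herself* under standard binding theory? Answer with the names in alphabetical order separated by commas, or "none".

Sofia's neighbor

*herself* is a reflexive; Principle A requires it to be bound within its binding domain — the matrix clause.
— Irene: subject of the clause headed by 'found'; does not c-command the reflexive — cannot bind it (Principle A).
— Sofia's neighbor: subject of the matrix clause; c-commands the reflexive within its binding domain — allowed (Principle A).
— Wendy: object of the clause headed by 'recommended'; does not c-command the reflexive — cannot bind it (Principle A).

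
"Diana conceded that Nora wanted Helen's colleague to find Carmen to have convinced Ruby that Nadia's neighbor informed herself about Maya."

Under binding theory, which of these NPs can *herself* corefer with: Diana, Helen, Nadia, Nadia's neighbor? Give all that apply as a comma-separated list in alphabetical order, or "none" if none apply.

*herself* is a reflexive; Principle A requires it to be bound within its binding domain — the clause headed by 'informed'.
— Diana: subject of the matrix clause; c-commands the reflexive but lies outside its binding domain — cannot bind it (Principle A).
— Helen: possessor inside the subject DP of the clause headed by 'find'; does not c-command the reflexive — cannot bind it (Principle A).
— Nadia: possessor inside the subject DP of the clause headed by 'informed'; does not c-command the reflexive — cannot bind it (Principle A).
— Nadia's neighbor: subject of the clause headed by 'informed'; c-commands the reflexive within its binding domain — allowed (Principle A).

Nadia's neighbor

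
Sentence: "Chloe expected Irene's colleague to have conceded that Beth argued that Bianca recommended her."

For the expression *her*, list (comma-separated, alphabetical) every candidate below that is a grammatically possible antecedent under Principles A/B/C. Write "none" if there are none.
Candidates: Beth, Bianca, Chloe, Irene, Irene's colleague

*her* is a pronoun; Principle B requires it to be free in its binding domain — the clause headed by 'recommended'.
— Beth: subject of the clause headed by 'argued'; c-commands the pronoun but lies outside its binding domain — allowed.
— Bianca: subject of the clause headed by 'recommended'; c-commands the pronoun within its binding domain — blocked (Principle B).
— Chloe: subject of the matrix clause; c-commands the pronoun but lies outside its binding domain — allowed.
— Irene: possessor inside the subject DP of the clause headed by 'conceded'; does not c-command the pronoun — Principle B does not apply; allowed.
— Irene's colleague: subject of the clause headed by 'conceded'; c-commands the pronoun but lies outside its binding domain — allowed.

Beth, Chloe, Irene, Irene's colleague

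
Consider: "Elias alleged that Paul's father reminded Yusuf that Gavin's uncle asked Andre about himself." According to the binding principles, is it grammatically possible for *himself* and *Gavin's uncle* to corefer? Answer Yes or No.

Yes

*himself* is a reflexive; Principle A requires it to be bound within its binding domain — the clause headed by 'asked'.
— Gavin's uncle: subject of the clause headed by 'asked'; c-commands the reflexive within its binding domain — allowed (Principle A).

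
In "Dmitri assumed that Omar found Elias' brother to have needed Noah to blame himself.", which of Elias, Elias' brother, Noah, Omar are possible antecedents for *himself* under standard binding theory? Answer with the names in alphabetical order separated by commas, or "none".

Noah

*himself* is a reflexive; Principle A requires it to be bound within its binding domain — the clause headed by 'blame'.
— Elias: possessor inside the subject DP of the clause headed by 'needed'; does not c-command the reflexive — cannot bind it (Principle A).
— Elias' brother: subject of the clause headed by 'needed'; c-commands the reflexive but lies outside its binding domain — cannot bind it (Principle A).
— Noah: subject of the clause headed by 'blame'; c-commands the reflexive within its binding domain — allowed (Principle A).
— Omar: subject of the clause headed by 'found'; c-commands the reflexive but lies outside its binding domain — cannot bind it (Principle A).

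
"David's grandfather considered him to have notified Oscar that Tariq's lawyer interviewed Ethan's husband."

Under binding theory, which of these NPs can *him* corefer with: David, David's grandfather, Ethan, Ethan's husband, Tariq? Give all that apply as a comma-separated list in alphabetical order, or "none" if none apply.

David

*him* is a pronoun; Principle B requires it to be free in its binding domain — the matrix clause.
— David: possessor inside the subject DP of the matrix clause; does not c-command the pronoun — Principle B does not apply; allowed.
— David's grandfather: subject of the matrix clause; c-commands the pronoun within its binding domain — blocked (Principle B).
— Ethan: possessor inside the object DP of the clause headed by 'interviewed'; is c-commanded by the pronoun; coreference would bind this R-expression — blocked (Principle C).
— Ethan's husband: object of the clause headed by 'interviewed'; is c-commanded by the pronoun; coreference would bind this R-expression — blocked (Principle C).
— Tariq: possessor inside the subject DP of the clause headed by 'interviewed'; is c-commanded by the pronoun; coreference would bind this R-expression — blocked (Principle C).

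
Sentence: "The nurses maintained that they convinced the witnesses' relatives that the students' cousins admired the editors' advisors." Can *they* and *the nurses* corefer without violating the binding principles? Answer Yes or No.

*the nurses* is an R-expression; Principle C requires it to be free (not bound by any c-commanding expression).
— they: subject of the clause headed by 'convinced'; the pronoun does not c-command the R-expression — coreference allowed.

Yes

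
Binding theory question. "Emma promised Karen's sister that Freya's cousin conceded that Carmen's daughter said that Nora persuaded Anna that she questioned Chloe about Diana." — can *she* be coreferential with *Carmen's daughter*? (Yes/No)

*she* is a pronoun; Principle B requires it to be free in its binding domain — the clause headed by 'questioned'.
— Carmen's daughter: subject of the clause headed by 'said'; c-commands the pronoun but lies outside its binding domain — allowed.

Yes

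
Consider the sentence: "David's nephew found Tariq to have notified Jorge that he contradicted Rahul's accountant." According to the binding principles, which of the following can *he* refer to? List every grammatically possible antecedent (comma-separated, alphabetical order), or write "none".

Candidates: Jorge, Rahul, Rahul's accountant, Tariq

*he* is a pronoun; Principle B requires it to be free in its binding domain — the clause headed by 'contradicted'.
— Jorge: object of the clause headed by 'notified'; c-commands the pronoun but lies outside its binding domain — allowed.
— Rahul: possessor inside the object DP of the clause headed by 'contradicted'; is c-commanded by the pronoun; coreference would bind this R-expression — blocked (Principle C).
— Rahul's accountant: object of the clause headed by 'contradicted'; is c-commanded by the pronoun; coreference would bind this R-expression — blocked (Principle C).
— Tariq: subject of the clause headed by 'notified'; c-commands the pronoun but lies outside its binding domain — allowed.

Jorge, Tariq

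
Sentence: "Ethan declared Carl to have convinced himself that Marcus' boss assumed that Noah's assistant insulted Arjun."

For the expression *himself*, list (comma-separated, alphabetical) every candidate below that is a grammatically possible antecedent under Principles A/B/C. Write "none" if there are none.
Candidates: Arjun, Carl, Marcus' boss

Carl

*himself* is a reflexive; Principle A requires it to be bound within its binding domain — the clause headed by 'convinced'.
— Arjun: object of the clause headed by 'insulted'; does not c-command the reflexive — cannot bind it (Principle A).
— Carl: subject of the clause headed by 'convinced'; c-commands the reflexive within its binding domain — allowed (Principle A).
— Marcus' boss: subject of the clause headed by 'assumed'; does not c-command the reflexive — cannot bind it (Principle A).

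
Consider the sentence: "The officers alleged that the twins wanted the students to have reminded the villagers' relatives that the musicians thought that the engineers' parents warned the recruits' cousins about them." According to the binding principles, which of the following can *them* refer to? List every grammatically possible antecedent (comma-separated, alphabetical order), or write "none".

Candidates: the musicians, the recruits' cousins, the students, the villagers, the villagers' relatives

the musicians, the students, the villagers, the villagers' relatives

*them* is a pronoun; Principle B requires it to be free in its binding domain — the clause headed by 'warned'.
— the musicians: subject of the clause headed by 'thought'; c-commands the pronoun but lies outside its binding domain — allowed.
— the recruits' cousins: object of the clause headed by 'warned'; c-commands the pronoun within its binding domain — blocked (Principle B).
— the students: subject of the clause headed by 'reminded'; c-commands the pronoun but lies outside its binding domain — allowed.
— the villagers: possessor inside the object DP of the clause headed by 'reminded'; does not c-command the pronoun — Principle B does not apply; allowed.
— the villagers' relatives: object of the clause headed by 'reminded'; c-commands the pronoun but lies outside its binding domain — allowed.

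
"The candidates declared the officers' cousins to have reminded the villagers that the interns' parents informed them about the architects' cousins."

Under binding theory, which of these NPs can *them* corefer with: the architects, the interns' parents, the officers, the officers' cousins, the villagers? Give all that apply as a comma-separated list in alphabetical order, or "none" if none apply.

the officers, the officers' cousins, the villagers

*them* is a pronoun; Principle B requires it to be free in its binding domain — the clause headed by 'informed'.
— the architects: possessor inside the second object DP of the clause headed by 'informed'; is c-commanded by the pronoun; coreference would bind this R-expression — blocked (Principle C).
— the interns' parents: subject of the clause headed by 'informed'; c-commands the pronoun within its binding domain — blocked (Principle B).
— the officers: possessor inside the subject DP of the clause headed by 'reminded'; does not c-command the pronoun — Principle B does not apply; allowed.
— the officers' cousins: subject of the clause headed by 'reminded'; c-commands the pronoun but lies outside its binding domain — allowed.
— the villagers: object of the clause headed by 'reminded'; c-commands the pronoun but lies outside its binding domain — allowed.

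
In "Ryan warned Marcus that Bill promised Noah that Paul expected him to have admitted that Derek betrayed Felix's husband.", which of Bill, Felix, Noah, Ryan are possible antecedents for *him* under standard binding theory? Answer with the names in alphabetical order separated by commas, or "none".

*him* is a pronoun; Principle B requires it to be free in its binding domain — the clause headed by 'expected'.
— Bill: subject of the clause headed by 'promised'; c-commands the pronoun but lies outside its binding domain — allowed.
— Felix: possessor inside the object DP of the clause headed by 'betrayed'; is c-commanded by the pronoun; coreference would bind this R-expression — blocked (Principle C).
— Noah: object of the clause headed by 'promised'; c-commands the pronoun but lies outside its binding domain — allowed.
— Ryan: subject of the matrix clause; c-commands the pronoun but lies outside its binding domain — allowed.

Bill, Noah, Ryan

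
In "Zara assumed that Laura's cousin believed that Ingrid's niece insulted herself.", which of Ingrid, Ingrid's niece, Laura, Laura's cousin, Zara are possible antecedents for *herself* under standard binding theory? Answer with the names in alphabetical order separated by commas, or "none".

Ingrid's niece

*herself* is a reflexive; Principle A requires it to be bound within its binding domain — the clause headed by 'insulted'.
— Ingrid: possessor inside the subject DP of the clause headed by 'insulted'; does not c-command the reflexive — cannot bind it (Principle A).
— Ingrid's niece: subject of the clause headed by 'insulted'; c-commands the reflexive within its binding domain — allowed (Principle A).
— Laura: possessor inside the subject DP of the clause headed by 'believed'; does not c-command the reflexive — cannot bind it (Principle A).
— Laura's cousin: subject of the clause headed by 'believed'; c-commands the reflexive but lies outside its binding domain — cannot bind it (Principle A).
— Zara: subject of the matrix clause; c-commands the reflexive but lies outside its binding domain — cannot bind it (Principle A).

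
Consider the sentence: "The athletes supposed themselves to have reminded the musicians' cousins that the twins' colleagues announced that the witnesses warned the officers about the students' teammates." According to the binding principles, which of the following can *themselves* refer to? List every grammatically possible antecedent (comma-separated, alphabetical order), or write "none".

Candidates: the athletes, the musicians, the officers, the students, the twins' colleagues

*themselves* is a reflexive; Principle A requires it to be bound within its binding domain — the matrix clause.
— the athletes: subject of the matrix clause; c-commands the reflexive within its binding domain — allowed (Principle A).
— the musicians: possessor inside the object DP of the clause headed by 'reminded'; does not c-command the reflexive — cannot bind it (Principle A).
— the officers: object of the clause headed by 'warned'; does not c-command the reflexive — cannot bind it (Principle A).
— the students: possessor inside the second object DP of the clause headed by 'warned'; does not c-command the reflexive — cannot bind it (Principle A).
— the twins' colleagues: subject of the clause headed by 'announced'; does not c-command the reflexive — cannot bind it (Principle A).

the athletes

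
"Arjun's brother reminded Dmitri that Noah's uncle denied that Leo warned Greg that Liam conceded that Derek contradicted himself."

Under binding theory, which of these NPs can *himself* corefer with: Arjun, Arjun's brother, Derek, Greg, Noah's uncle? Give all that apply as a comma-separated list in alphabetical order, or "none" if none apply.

Derek

*himself* is a reflexive; Principle A requires it to be bound within its binding domain — the clause headed by 'contradicted'.
— Arjun: possessor inside the subject DP of the matrix clause; does not c-command the reflexive — cannot bind it (Principle A).
— Arjun's brother: subject of the matrix clause; c-commands the reflexive but lies outside its binding domain — cannot bind it (Principle A).
— Derek: subject of the clause headed by 'contradicted'; c-commands the reflexive within its binding domain — allowed (Principle A).
— Greg: object of the clause headed by 'warned'; c-commands the reflexive but lies outside its binding domain — cannot bind it (Principle A).
— Noah's uncle: subject of the clause headed by 'denied'; c-commands the reflexive but lies outside its binding domain — cannot bind it (Principle A).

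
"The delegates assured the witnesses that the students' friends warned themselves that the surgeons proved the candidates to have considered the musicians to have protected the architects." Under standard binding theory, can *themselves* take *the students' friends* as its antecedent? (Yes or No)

Yes

*themselves* is a reflexive; Principle A requires it to be bound within its binding domain — the clause headed by 'warned'.
— the students' friends: subject of the clause headed by 'warned'; c-commands the reflexive within its binding domain — allowed (Principle A).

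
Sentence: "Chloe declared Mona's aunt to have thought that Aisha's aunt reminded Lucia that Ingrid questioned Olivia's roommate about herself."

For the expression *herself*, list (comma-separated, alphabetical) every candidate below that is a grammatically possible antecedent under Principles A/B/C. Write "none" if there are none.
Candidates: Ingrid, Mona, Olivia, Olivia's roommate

Ingrid, Olivia's roommate

*herself* is a reflexive; Principle A requires it to be bound within its binding domain — the clause headed by 'questioned'.
— Ingrid: subject of the clause headed by 'questioned'; c-commands the reflexive within its binding domain — allowed (Principle A).
— Mona: possessor inside the subject DP of the clause headed by 'thought'; does not c-command the reflexive — cannot bind it (Principle A).
— Olivia: possessor inside the object DP of the clause headed by 'questioned'; does not c-command the reflexive — cannot bind it (Principle A).
— Olivia's roommate: object of the clause headed by 'questioned'; c-commands the reflexive within its binding domain — allowed (Principle A).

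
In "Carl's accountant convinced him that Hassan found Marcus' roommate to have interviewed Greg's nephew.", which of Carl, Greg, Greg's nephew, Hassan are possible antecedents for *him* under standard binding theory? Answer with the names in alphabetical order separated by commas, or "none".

*him* is a pronoun; Principle B requires it to be free in its binding domain — the matrix clause.
— Carl: possessor inside the subject DP of the matrix clause; does not c-command the pronoun — Principle B does not apply; allowed.
— Greg: possessor inside the object DP of the clause headed by 'interviewed'; is c-commanded by the pronoun; coreference would bind this R-expression — blocked (Principle C).
— Greg's nephew: object of the clause headed by 'interviewed'; is c-commanded by the pronoun; coreference would bind this R-expression — blocked (Principle C).
— Hassan: subject of the clause headed by 'found'; is c-commanded by the pronoun; coreference would bind this R-expression — blocked (Principle C).

Carl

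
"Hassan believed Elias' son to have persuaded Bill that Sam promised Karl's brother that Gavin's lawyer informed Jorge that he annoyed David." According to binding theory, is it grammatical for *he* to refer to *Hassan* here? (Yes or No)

*Hassan* is an R-expression; Principle C requires it to be free (not bound by any c-commanding expression).
— he: subject of the clause headed by 'annoyed'; the pronoun does not c-command the R-expression — coreference allowed.

Yes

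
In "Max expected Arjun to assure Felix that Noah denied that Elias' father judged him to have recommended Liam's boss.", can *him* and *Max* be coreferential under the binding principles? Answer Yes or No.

*Max* is an R-expression; Principle C requires it to be free (not bound by any c-commanding expression).
— him: subject of the clause headed by 'recommended'; the pronoun does not c-command the R-expression — coreference allowed.

Yes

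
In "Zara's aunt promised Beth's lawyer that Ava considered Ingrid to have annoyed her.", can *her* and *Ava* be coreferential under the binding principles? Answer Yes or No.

Yes

*Ava* is an R-expression; Principle C requires it to be free (not bound by any c-commanding expression).
— her: object of the clause headed by 'annoyed'; the pronoun does not c-command the R-expression — coreference allowed.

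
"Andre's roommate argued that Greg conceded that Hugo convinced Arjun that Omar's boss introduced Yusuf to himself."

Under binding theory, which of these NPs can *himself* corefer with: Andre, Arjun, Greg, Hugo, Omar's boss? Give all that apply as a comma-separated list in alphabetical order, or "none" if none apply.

Omar's boss

*himself* is a reflexive; Principle A requires it to be bound within its binding domain — the clause headed by 'introduced'.
— Andre: possessor inside the subject DP of the matrix clause; does not c-command the reflexive — cannot bind it (Principle A).
— Arjun: object of the clause headed by 'convinced'; c-commands the reflexive but lies outside its binding domain — cannot bind it (Principle A).
— Greg: subject of the clause headed by 'conceded'; c-commands the reflexive but lies outside its binding domain — cannot bind it (Principle A).
— Hugo: subject of the clause headed by 'convinced'; c-commands the reflexive but lies outside its binding domain — cannot bind it (Principle A).
— Omar's boss: subject of the clause headed by 'introduced'; c-commands the reflexive within its binding domain — allowed (Principle A).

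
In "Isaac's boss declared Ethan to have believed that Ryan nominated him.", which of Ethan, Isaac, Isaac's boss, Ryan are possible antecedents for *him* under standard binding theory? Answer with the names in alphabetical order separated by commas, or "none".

*him* is a pronoun; Principle B requires it to be free in its binding domain — the clause headed by 'nominated'.
— Ethan: subject of the clause headed by 'believed'; c-commands the pronoun but lies outside its binding domain — allowed.
— Isaac: possessor inside the subject DP of the matrix clause; does not c-command the pronoun — Principle B does not apply; allowed.
— Isaac's boss: subject of the matrix clause; c-commands the pronoun but lies outside its binding domain — allowed.
— Ryan: subject of the clause headed by 'nominated'; c-commands the pronoun within its binding domain — blocked (Principle B).

Ethan, Isaac, Isaac's boss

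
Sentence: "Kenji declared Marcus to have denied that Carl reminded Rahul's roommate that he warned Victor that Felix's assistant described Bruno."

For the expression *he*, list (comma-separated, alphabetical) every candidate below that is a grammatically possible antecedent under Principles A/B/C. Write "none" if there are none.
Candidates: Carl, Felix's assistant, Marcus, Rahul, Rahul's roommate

Carl, Marcus, Rahul, Rahul's roommate

*he* is a pronoun; Principle B requires it to be free in its binding domain — the clause headed by 'warned'.
— Carl: subject of the clause headed by 'reminded'; c-commands the pronoun but lies outside its binding domain — allowed.
— Felix's assistant: subject of the clause headed by 'described'; is c-commanded by the pronoun; coreference would bind this R-expression — blocked (Principle C).
— Marcus: subject of the clause headed by 'denied'; c-commands the pronoun but lies outside its binding domain — allowed.
— Rahul: possessor inside the object DP of the clause headed by 'reminded'; does not c-command the pronoun — Principle B does not apply; allowed.
— Rahul's roommate: object of the clause headed by 'reminded'; c-commands the pronoun but lies outside its binding domain — allowed.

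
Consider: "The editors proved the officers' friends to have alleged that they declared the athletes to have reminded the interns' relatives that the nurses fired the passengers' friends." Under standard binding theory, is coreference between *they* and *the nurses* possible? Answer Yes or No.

*the nurses* is an R-expression; Principle C requires it to be free (not bound by any c-commanding expression).
— they: subject of the clause headed by 'declared'; the pronoun c-commands the R-expression — coreference blocked (Principle C).

No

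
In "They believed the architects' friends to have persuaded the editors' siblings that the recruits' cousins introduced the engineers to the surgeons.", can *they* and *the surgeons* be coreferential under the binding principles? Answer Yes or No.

No

*the surgeons* is an R-expression; Principle C requires it to be free (not bound by any c-commanding expression).
— they: subject of the matrix clause; the pronoun c-commands the R-expression — coreference blocked (Principle C).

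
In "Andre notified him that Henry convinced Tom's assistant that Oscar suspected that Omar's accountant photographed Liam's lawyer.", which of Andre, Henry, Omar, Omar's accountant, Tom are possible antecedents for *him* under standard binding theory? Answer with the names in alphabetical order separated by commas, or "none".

none

*him* is a pronoun; Principle B requires it to be free in its binding domain — the matrix clause.
— Andre: subject of the matrix clause; c-commands the pronoun within its binding domain — blocked (Principle B).
— Henry: subject of the clause headed by 'convinced'; is c-commanded by the pronoun; coreference would bind this R-expression — blocked (Principle C).
— Omar: possessor inside the subject DP of the clause headed by 'photographed'; is c-commanded by the pronoun; coreference would bind this R-expression — blocked (Principle C).
— Omar's accountant: subject of the clause headed by 'photographed'; is c-commanded by the pronoun; coreference would bind this R-expression — blocked (Principle C).
— Tom: possessor inside the object DP of the clause headed by 'convinced'; is c-commanded by the pronoun; coreference would bind this R-expression — blocked (Principle C).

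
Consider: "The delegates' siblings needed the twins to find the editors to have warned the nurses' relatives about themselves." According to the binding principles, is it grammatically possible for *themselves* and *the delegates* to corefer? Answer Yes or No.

No

*themselves* is a reflexive; Principle A requires it to be bound within its binding domain — the clause headed by 'warned'.
— the delegates: possessor inside the subject DP of the matrix clause; does not c-command the reflexive — cannot bind it (Principle A).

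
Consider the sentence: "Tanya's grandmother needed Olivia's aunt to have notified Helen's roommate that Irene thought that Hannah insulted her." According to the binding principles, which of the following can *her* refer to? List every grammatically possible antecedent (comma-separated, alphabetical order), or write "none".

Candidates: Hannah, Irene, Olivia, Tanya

Irene, Olivia, Tanya

*her* is a pronoun; Principle B requires it to be free in its binding domain — the clause headed by 'insulted'.
— Hannah: subject of the clause headed by 'insulted'; c-commands the pronoun within its binding domain — blocked (Principle B).
— Irene: subject of the clause headed by 'thought'; c-commands the pronoun but lies outside its binding domain — allowed.
— Olivia: possessor inside the subject DP of the clause headed by 'notified'; does not c-command the pronoun — Principle B does not apply; allowed.
— Tanya: possessor inside the subject DP of the matrix clause; does not c-command the pronoun — Principle B does not apply; allowed.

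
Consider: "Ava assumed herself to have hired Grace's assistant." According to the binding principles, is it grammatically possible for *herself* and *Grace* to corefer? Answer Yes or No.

No

*herself* is a reflexive; Principle A requires it to be bound within its binding domain — the matrix clause.
— Grace: possessor inside the object DP of the clause headed by 'hired'; does not c-command the reflexive — cannot bind it (Principle A).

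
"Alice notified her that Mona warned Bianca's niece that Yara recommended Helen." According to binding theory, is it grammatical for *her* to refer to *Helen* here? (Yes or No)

*Helen* is an R-expression; Principle C requires it to be free (not bound by any c-commanding expression).
— her: object of the matrix clause; the pronoun c-commands the R-expression — coreference blocked (Principle C).

No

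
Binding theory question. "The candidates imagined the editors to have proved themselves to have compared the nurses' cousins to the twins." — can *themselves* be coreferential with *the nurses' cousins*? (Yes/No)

*themselves* is a reflexive; Principle A requires it to be bound within its binding domain — the clause headed by 'proved'.
— the nurses' cousins: object of the clause headed by 'compared'; does not c-command the reflexive — cannot bind it (Principle A).

No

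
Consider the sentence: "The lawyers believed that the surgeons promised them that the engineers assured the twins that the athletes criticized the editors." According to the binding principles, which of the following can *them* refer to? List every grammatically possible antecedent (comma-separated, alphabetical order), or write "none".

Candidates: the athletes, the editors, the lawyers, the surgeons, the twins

the lawyers

*them* is a pronoun; Principle B requires it to be free in its binding domain — the clause headed by 'promised'.
— the athletes: subject of the clause headed by 'criticized'; is c-commanded by the pronoun; coreference would bind this R-expression — blocked (Principle C).
— the editors: object of the clause headed by 'criticized'; is c-commanded by the pronoun; coreference would bind this R-expression — blocked (Principle C).
— the lawyers: subject of the matrix clause; c-commands the pronoun but lies outside its binding domain — allowed.
— the surgeons: subject of the clause headed by 'promised'; c-commands the pronoun within its binding domain — blocked (Principle B).
— the twins: object of the clause headed by 'assured'; is c-commanded by the pronoun; coreference would bind this R-expression — blocked (Principle C).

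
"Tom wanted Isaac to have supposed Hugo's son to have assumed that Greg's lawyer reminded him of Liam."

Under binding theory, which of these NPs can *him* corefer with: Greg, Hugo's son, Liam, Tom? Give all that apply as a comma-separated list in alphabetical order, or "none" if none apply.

*him* is a pronoun; Principle B requires it to be free in its binding domain — the clause headed by 'reminded'.
— Greg: possessor inside the subject DP of the clause headed by 'reminded'; does not c-command the pronoun — Principle B does not apply; allowed.
— Hugo's son: subject of the clause headed by 'assumed'; c-commands the pronoun but lies outside its binding domain — allowed.
— Liam: second object of the clause headed by 'reminded'; is c-commanded by the pronoun; coreference would bind this R-expression — blocked (Principle C).
— Tom: subject of the matrix clause; c-commands the pronoun but lies outside its binding domain — allowed.

Greg, Hugo's son, Tom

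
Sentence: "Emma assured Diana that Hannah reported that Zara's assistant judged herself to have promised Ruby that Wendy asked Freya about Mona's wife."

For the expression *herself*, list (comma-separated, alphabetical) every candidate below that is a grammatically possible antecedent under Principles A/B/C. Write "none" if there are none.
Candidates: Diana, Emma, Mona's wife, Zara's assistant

Zara's assistant

*herself* is a reflexive; Principle A requires it to be bound within its binding domain — the clause headed by 'judged'.
— Diana: object of the matrix clause; c-commands the reflexive but lies outside its binding domain — cannot bind it (Principle A).
— Emma: subject of the matrix clause; c-commands the reflexive but lies outside its binding domain — cannot bind it (Principle A).
— Mona's wife: second object of the clause headed by 'asked'; does not c-command the reflexive — cannot bind it (Principle A).
— Zara's assistant: subject of the clause headed by 'judged'; c-commands the reflexive within its binding domain — allowed (Principle A).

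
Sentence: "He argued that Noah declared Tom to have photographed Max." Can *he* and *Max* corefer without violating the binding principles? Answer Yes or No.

No

*Max* is an R-expression; Principle C requires it to be free (not bound by any c-commanding expression).
— he: subject of the matrix clause; the pronoun c-commands the R-expression — coreference blocked (Principle C).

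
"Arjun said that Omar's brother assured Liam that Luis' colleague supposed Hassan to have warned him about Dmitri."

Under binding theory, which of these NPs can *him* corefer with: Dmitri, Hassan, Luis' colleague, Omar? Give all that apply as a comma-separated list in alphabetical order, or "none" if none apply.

Luis' colleague, Omar

*him* is a pronoun; Principle B requires it to be free in its binding domain — the clause headed by 'warned'.
— Dmitri: second object of the clause headed by 'warned'; is c-commanded by the pronoun; coreference would bind this R-expression — blocked (Principle C).
— Hassan: subject of the clause headed by 'warned'; c-commands the pronoun within its binding domain — blocked (Principle B).
— Luis' colleague: subject of the clause headed by 'supposed'; c-commands the pronoun but lies outside its binding domain — allowed.
— Omar: possessor inside the subject DP of the clause headed by 'assured'; does not c-command the pronoun — Principle B does not apply; allowed.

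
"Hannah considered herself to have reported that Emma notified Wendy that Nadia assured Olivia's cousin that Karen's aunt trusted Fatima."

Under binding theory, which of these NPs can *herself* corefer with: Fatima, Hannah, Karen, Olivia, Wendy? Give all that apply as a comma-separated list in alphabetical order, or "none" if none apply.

Hannah

*herself* is a reflexive; Principle A requires it to be bound within its binding domain — the matrix clause.
— Fatima: object of the clause headed by 'trusted'; does not c-command the reflexive — cannot bind it (Principle A).
— Hannah: subject of the matrix clause; c-commands the reflexive within its binding domain — allowed (Principle A).
— Karen: possessor inside the subject DP of the clause headed by 'trusted'; does not c-command the reflexive — cannot bind it (Principle A).
— Olivia: possessor inside the object DP of the clause headed by 'assured'; does not c-command the reflexive — cannot bind it (Principle A).
— Wendy: object of the clause headed by 'notified'; does not c-command the reflexive — cannot bind it (Principle A).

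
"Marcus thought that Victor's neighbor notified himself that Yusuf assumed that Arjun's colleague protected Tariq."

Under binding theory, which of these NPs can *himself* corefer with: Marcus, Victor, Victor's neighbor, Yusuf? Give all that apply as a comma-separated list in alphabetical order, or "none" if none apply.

*himself* is a reflexive; Principle A requires it to be bound within its binding domain — the clause headed by 'notified'.
— Marcus: subject of the matrix clause; c-commands the reflexive but lies outside its binding domain — cannot bind it (Principle A).
— Victor: possessor inside the subject DP of the clause headed by 'notified'; does not c-command the reflexive — cannot bind it (Principle A).
— Victor's neighbor: subject of the clause headed by 'notified'; c-commands the reflexive within its binding domain — allowed (Principle A).
— Yusuf: subject of the clause headed by 'assumed'; does not c-command the reflexive — cannot bind it (Principle A).

Victor's neighbor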